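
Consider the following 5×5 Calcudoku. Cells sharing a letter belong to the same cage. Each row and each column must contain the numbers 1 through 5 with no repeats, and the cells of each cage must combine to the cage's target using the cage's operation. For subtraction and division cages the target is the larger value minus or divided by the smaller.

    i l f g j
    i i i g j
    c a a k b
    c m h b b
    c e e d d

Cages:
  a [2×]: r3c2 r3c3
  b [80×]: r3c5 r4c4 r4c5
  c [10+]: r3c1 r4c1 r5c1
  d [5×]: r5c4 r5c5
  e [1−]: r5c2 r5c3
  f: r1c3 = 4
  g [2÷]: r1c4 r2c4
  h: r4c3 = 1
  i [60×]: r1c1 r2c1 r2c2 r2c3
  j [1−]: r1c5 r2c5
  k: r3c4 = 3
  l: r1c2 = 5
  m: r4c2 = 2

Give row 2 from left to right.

4 3 5 1 2

Cage l is a single given cell; hence r1c2 = 5.
Cage f is given, leaving r1c3 = 4.
K is a freebie, so r3c4 = 3.
Cage b has product 80, leaving r3c5 = 4.
M is a freebie, leaving r4c2 = 2.
Cage h is a single given cell, which forces r4c3 = 1.
The 3 cells of cage b must have product 80, which forces r4c4 = 4.
The 3 cells of cage b must have product 80, leaving r4c5 = 5.
Column 5 already has 5; hence r5c5 = 1.
Column 2 already has 2; hence r3c2 = 1.
Column 3 now contains 1, leaving r3c3 = 2.
Row 4 now contains 5; hence r4c1 = 3.
1 is placed in row 5, which forces r5c4 = 5.
The 4 cells of cage i must have product 60; hence r1c1 = 1.
Row 1 already has 1, leaving r1c4 = 2.
Row 1 already has 2, so r1c5 = 3.
Column 4 now contains 2, which forces r2c4 = 1.
Column 5 already has 3; hence r2c5 = 2.
Row 3 now contains 2, leaving r3c1 = 5.
5 is placed in row 5, so r5c1 = 2.
The two cells of cage e must have difference 1, leaving r5c2 = 4.
5 is placed in row 5, leaving r5c3 = 3.
Column 1 now contains 5, which forces r2c1 = 4.
Column 2 already has 4, which forces r2c2 = 3.
Column 3 now contains 3, so r2c3 = 5.
The full grid is 1 5 4 2 3 / 4 3 5 1 2 / 5 1 2 3 4 / 3 2 1 4 5 / 2 4 3 5 1.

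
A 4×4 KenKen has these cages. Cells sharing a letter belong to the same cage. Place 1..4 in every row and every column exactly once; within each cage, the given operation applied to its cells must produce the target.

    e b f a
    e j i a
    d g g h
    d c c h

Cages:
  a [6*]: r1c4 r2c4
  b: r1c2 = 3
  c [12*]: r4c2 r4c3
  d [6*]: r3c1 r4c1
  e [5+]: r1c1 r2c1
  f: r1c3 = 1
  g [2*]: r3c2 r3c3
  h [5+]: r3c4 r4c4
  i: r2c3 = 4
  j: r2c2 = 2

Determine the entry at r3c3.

Cage b is a single given cell, so r1c2 = 3.
F is a freebie, leaving r1c3 = 1.
3 is placed in row 1, leaving r1c4 = 2.
Cage j is given, which forces r2c2 = 2.
Cage i is a single given cell; hence r2c3 = 4.
2 is placed in column 4; hence r2c4 = 3.
2 is placed in column 2; hence r3c2 = 1.
1 is placed in column 3, leaving r3c3 = 2.
Row 3 now contains 1, leaving r3c4 = 4.
Column 2 now contains 3, leaving r4c2 = 4.
Column 3 now contains 4, which forces r4c3 = 3.
Column 4 already has 4, so r4c4 = 1.
2 is placed in row 1; hence r1c1 = 4.
Row 2 now contains 3, leaving r2c1 = 1.
2 is placed in row 3, leaving r3c1 = 3.
3 is placed in row 4; hence r4c1 = 2.
The full grid is 4 3 1 2 / 1 2 4 3 / 3 1 2 4 / 2 4 3 1.

2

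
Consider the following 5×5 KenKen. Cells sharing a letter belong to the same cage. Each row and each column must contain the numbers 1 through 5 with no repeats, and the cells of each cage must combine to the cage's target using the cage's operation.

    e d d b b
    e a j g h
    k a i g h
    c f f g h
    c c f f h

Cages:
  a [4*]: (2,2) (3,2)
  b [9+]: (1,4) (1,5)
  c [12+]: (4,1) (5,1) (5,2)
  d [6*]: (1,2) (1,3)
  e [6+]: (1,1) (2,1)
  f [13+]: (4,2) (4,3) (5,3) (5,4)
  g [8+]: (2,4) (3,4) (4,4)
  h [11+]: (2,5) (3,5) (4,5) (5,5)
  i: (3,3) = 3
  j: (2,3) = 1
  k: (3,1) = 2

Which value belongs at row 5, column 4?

Cage j is given, leaving (2,3) = 1.
Cage k is a single given cell, leaving (3,1) = 2.
I is a freebie, so (3,3) = 3.
Cage e needs two cells with sum 6; hence (1,1) = 1.
Cage d needs two cells with product 6, which forces (1,2) = 3.
Column 3 now contains 3, leaving (1,3) = 2.
Cage e's pair has sum 6; hence (2,1) = 5.
Row 2 now contains 1, which forces (2,2) = 4.
The two cells of cage a must have product 4, so (3,2) = 1.
1 is placed in row 3; hence (3,5) = 5.
4 is placed in column 2, so (5,2) = 5.
5 is placed in row 5; hence (5,3) = 4.
The two cells of cage b must have sum 9; hence (1,4) = 5.
Column 5 already has 5, leaving (1,5) = 4.
Cage g needs sum 8, which forces (2,4) = 3.
3 is placed in row 2, which forces (2,5) = 2.
Row 3 now contains 5, so (3,4) = 4.
Cage c needs sum 12; hence (4,1) = 4.
Column 2 now contains 5, which forces (4,2) = 2.
4 is placed in column 3, which forces (4,3) = 5.
Cage g needs sum 8, leaving (4,4) = 1.
Row 4 already has 1, leaving (4,5) = 3.
Row 5 already has 4, which forces (5,1) = 3.
The 4 cells of cage f must have sum 13, leaving (5,4) = 2.
Column 5 already has 3, leaving (5,5) = 1.
Completed grid: 1 3 2 5 4 / 5 4 1 3 2 / 2 1 3 4 5 / 4 2 5 1 3 / 3 5 4 2 1.

2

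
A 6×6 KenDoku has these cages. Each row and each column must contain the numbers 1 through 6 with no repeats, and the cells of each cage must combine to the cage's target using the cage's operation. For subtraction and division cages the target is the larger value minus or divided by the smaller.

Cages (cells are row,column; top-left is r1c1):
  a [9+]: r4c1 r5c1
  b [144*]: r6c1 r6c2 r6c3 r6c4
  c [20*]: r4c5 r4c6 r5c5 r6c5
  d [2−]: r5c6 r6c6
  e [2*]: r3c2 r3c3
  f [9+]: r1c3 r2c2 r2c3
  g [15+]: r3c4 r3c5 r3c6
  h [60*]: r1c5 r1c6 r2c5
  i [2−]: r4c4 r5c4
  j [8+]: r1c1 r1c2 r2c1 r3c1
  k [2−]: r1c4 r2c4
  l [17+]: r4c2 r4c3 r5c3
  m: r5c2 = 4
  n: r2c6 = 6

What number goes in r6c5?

N is a freebie, which forces r2c6 = 6.
Cage l needs sum 17; hence r4c2 = 6.
Cage l needs sum 17, leaving r4c3 = 5.
Cage m is a single given cell; hence r5c2 = 4.
The 3 cells of cage l must have sum 17; hence r5c3 = 6.
Cage a needs two cells with sum 9, leaving r4c1 = 4.
Row 4 already has 4, leaving r4c5 = 1.
Row 4 now contains 1, which forces r4c6 = 2.
The two cells of cage a must have sum 9, which forces r5c1 = 5.
Row 5 now contains 5, leaving r5c5 = 2.
2 is placed in column 5, so r6c5 = 5.
Cage j has sum 8, leaving r1c2 = 2.
Cage h needs product 60, leaving r1c6 = 5.
Column 2 already has 2; hence r3c2 = 1.
Row 3 already has 1, which forces r3c3 = 2.
Column 6 already has 5, leaving r3c6 = 4.
Row 4 now contains 1, leaving r4c4 = 3.
Cage i's pair has difference 2, leaving r5c4 = 1.
Row 5 now contains 1; hence r5c6 = 3.
Column 2 already has 2, leaving r6c2 = 3.
Row 6 already has 3, so r6c3 = 4.
Column 6 already has 3, so r6c6 = 1.
The 4 cells of cage j must have sum 8; hence r1c1 = 1.
Row 1 now contains 1, leaving r1c3 = 3.
Row 1 now contains 3, leaving r1c5 = 4.
Cage j has sum 8, which forces r2c1 = 2.
3 is placed in column 2, so r2c2 = 5.
Column 3 already has 3, leaving r2c3 = 1.
Row 2 now contains 2; hence r2c4 = 4.
Column 5 already has 4, which forces r2c5 = 3.
Row 3 already has 2; hence r3c1 = 3.
The 3 cells of cage g must have sum 15, which forces r3c4 = 5.
Row 3 already has 4, leaving r3c5 = 6.
Column 1 now contains 2, leaving r6c1 = 6.
6 is placed in row 6, leaving r6c4 = 2.
Row 1 now contains 4, which forces r1c4 = 6.
Filled in: 1 2 3 6 4 5 / 2 5 1 4 3 6 / 3 1 2 5 6 4 / 4 6 5 3 1 2 / 5 4 6 1 2 3 / 6 3 4 2 5 1.

5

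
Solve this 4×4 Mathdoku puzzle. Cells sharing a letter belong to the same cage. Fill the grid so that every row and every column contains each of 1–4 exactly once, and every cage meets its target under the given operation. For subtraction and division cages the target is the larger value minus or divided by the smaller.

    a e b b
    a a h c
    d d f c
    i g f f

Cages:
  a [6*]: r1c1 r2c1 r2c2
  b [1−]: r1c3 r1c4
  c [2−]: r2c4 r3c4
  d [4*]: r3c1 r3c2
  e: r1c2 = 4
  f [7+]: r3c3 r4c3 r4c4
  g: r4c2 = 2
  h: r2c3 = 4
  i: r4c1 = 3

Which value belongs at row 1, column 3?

Cage e is given, leaving r1c2 = 4.
H is a freebie, leaving r2c3 = 4.
Column 2 already has 4; hence r3c2 = 1.
I is a freebie, which forces r4c1 = 3.
Cage g is a single given cell, so r4c2 = 2.
Row 4 already has 2, leaving r4c3 = 1.
Row 4 already has 1, which forces r4c4 = 4.
Column 2 now contains 2; hence r2c2 = 3.
Cage c needs two cells with difference 2, which forces r2c4 = 1.
Row 3 already has 1, which forces r3c1 = 4.
The 3 cells of cage f must have sum 7, which forces r3c3 = 2.
The two cells of cage c must have difference 2; hence r3c4 = 3.
The 3 cells of cage a must have product 6; hence r1c1 = 1.
Column 3 now contains 2; hence r1c3 = 3.
Column 4 already has 3; hence r1c4 = 2.
Row 2 now contains 1; hence r2c1 = 2.
Completed grid: 1 4 3 2 / 2 3 4 1 / 4 1 2 3 / 3 2 1 4.

3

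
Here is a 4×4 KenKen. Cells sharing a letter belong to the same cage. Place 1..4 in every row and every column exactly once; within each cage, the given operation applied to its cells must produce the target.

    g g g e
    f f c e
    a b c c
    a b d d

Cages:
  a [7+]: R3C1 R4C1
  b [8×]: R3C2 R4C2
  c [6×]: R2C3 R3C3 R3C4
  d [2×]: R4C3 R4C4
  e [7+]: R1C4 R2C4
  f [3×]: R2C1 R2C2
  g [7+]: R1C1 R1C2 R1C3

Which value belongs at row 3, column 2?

2

The only place for 3 in row 1 is R1C4.
Column 4 now contains 3, so R2C4 = 4.
The only place for 2 in row 2 is R2C3.
Cage c has product 6; hence R3C3 = 3.
Cage c has product 6, so R3C4 = 1.
Column 3 now contains 2, leaving R4C3 = 1.
Cage d's pair has product 2, leaving R4C4 = 2.
Column 3 already has 1, leaving R1C3 = 4.
Row 3 now contains 3; hence R3C1 = 4.
Cage b needs two cells with product 8, which forces R3C2 = 2.
Cage a needs two cells with sum 7, leaving R4C1 = 3.
2 is placed in row 4, so R4C2 = 4.
The 3 cells of cage g must have sum 7, leaving R1C1 = 2.
Column 2 now contains 2, leaving R1C2 = 1.
Column 1 now contains 3, which forces R2C1 = 1.
Cage f's pair has product 3, which forces R2C2 = 3.
The full grid is 2 1 4 3 / 1 3 2 4 / 4 2 3 1 / 3 4 1 2.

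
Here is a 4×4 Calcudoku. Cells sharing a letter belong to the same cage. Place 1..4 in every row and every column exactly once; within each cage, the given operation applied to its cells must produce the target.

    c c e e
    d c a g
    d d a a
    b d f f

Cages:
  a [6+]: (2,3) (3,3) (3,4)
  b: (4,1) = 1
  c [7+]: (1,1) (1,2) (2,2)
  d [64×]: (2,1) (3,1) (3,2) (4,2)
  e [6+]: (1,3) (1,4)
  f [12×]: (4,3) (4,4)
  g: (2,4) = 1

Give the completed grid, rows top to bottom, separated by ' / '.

3 1 4 2 / 4 3 2 1 / 2 4 1 3 / 1 2 3 4

G is a freebie, leaving (2,4) = 1.
Cage b is a single given cell, so (4,1) = 1.
Cage a has sum 6; hence (3,3) = 1.
In row 1, 1 can only go at (1,2), so (1,2) = 1.
In row 1, 3 can only go at (1,1), so (1,1) = 3.
Cage c needs sum 7; hence (2,2) = 3.
Row 2 now contains 3; hence (2,3) = 2.
Column 3 already has 2, leaving (1,3) = 4.
The two cells of cage e must have sum 6; hence (1,4) = 2.
2 is placed in row 2, which forces (2,1) = 4.
The 4 cells of cage d must have product 64, leaving (3,1) = 2.
Cage d has product 64; hence (3,2) = 4.
Cage a has sum 6, so (3,4) = 3.
Cage d has product 64, so (4,2) = 2.
Column 3 now contains 4, so (4,3) = 3.
Column 4 already has 3, which forces (4,4) = 4.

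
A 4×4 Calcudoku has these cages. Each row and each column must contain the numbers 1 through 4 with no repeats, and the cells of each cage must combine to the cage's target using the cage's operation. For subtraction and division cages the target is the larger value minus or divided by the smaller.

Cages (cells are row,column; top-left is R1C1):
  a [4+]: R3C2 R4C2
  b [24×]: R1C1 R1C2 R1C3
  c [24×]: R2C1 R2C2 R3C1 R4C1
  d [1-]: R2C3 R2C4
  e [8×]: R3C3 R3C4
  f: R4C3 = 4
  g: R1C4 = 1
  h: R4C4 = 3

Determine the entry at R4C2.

Cage g is given, so R1C4 = 1.
Cage f is a single given cell; hence R4C3 = 4.
H is a freebie, so R4C4 = 3.
Cage a's pair has sum 4, leaving R3C2 = 3.
Column 3 already has 4; hence R3C3 = 2.
Cage e needs two cells with product 8; hence R3C4 = 4.
Row 4 now contains 3, so R4C2 = 1.
2 is placed in column 3, leaving R1C3 = 3.
The 4 cells of cage c must have product 24, which forces R2C1 = 3.
Cage c has product 24; hence R2C2 = 4.
Column 3 now contains 3, leaving R2C3 = 1.
4 is placed in column 4, leaving R2C4 = 2.
4 is placed in row 3, which forces R3C1 = 1.
Row 4 now contains 1, leaving R4C1 = 2.
Column 1 already has 2, which forces R1C1 = 4.
4 is placed in column 2; hence R1C2 = 2.
Completed grid: 4 2 3 1 / 3 4 1 2 / 1 3 2 4 / 2 1 4 3.

1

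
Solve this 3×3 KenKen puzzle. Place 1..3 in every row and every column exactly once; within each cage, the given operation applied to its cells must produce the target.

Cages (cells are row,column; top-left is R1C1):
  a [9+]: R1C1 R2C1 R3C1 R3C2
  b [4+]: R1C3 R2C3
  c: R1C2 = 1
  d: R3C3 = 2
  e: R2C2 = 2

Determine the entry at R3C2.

3

Cage c is a single given cell, leaving R1C2 = 1.
1 is placed in row 1, so R1C3 = 3.
Cage e is given, so R2C2 = 2.
Column 3 now contains 3, leaving R2C3 = 1.
The 4 cells of cage a must have sum 9, which forces R3C2 = 3.
Cage d is given, leaving R3C3 = 2.
Row 1 already has 3, so R1C1 = 2.
1 is placed in row 2, leaving R2C1 = 3.
Row 3 now contains 2, which forces R3C1 = 1.
Completed grid: 2 1 3 / 3 2 1 / 1 3 2.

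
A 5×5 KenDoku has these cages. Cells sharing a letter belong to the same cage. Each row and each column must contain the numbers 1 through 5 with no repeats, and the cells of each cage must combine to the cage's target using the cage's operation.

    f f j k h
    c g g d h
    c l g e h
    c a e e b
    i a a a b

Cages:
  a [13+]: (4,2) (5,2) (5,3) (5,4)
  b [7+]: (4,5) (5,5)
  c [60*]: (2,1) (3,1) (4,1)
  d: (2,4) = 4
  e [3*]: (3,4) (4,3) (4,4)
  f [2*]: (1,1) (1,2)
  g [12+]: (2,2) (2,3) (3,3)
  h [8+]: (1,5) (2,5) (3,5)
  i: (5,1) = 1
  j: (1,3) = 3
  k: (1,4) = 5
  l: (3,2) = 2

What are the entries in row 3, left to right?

Cage j is a single given cell, which forces (1,3) = 3.
K is a freebie, so (1,4) = 5.
Cage d is given, so (2,4) = 4.
Cage l is a single given cell; hence (3,2) = 2.
Cage e needs product 3; hence (3,4) = 1.
The 3 cells of cage e must have product 3; hence (4,3) = 1.
The 3 cells of cage e must have product 3, so (4,4) = 3.
I is a freebie; hence (5,1) = 1.
Column 4 already has 3; hence (5,4) = 2.
Column 1 now contains 1, which forces (1,1) = 2.
Column 2 already has 2, so (1,2) = 1.
Row 1 already has 1, which forces (1,5) = 4.
The 4 cells of cage a must have sum 13, which forces (4,2) = 4.
Column 5 already has 4, so (4,5) = 2.
Cage a has sum 13, which forces (5,2) = 3.
Cage a has sum 13, leaving (5,3) = 4.
3 is placed in row 5, leaving (5,5) = 5.
Cage c has product 60; hence (2,1) = 3.
Column 2 now contains 3, so (2,2) = 5.
Cage g has sum 12, which forces (2,3) = 2.
The 3 cells of cage h must have sum 8; hence (2,5) = 1.
Cage c has product 60, leaving (3,1) = 4.
Column 3 already has 4, which forces (3,3) = 5.
Column 5 already has 5; hence (3,5) = 3.
Row 4 now contains 4; hence (4,1) = 5.
Completed grid: 2 1 3 5 4 / 3 5 2 4 1 / 4 2 5 1 3 / 5 4 1 3 2 / 1 3 4 2 5.

4 2 5 1 3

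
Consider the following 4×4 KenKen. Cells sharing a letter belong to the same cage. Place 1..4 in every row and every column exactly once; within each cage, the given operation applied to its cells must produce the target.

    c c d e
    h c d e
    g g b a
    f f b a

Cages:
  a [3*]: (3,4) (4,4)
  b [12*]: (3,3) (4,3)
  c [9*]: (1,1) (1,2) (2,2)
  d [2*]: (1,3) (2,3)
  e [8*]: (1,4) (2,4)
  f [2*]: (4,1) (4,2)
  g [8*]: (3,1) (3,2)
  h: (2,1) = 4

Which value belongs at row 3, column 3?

3

The 3 cells of cage c must have product 9, leaving (1,1) = 3.
Cage c needs product 9, leaving (1,2) = 1.
1 is placed in row 1, leaving (1,3) = 2.
Row 1 already has 2, leaving (1,4) = 4.
Cage h is a single given cell, so (2,1) = 4.
The 3 cells of cage c must have product 9; hence (2,2) = 3.
Column 3 already has 2, leaving (2,3) = 1.
Column 4 already has 4, leaving (2,4) = 2.
4 is placed in column 1, leaving (3,1) = 2.
2 is placed in row 3, so (3,2) = 4.
4 is placed in row 3, leaving (3,3) = 3.
3 is placed in row 3, leaving (3,4) = 1.
2 is placed in column 1, which forces (4,1) = 1.
1 is placed in column 2, which forces (4,2) = 2.
Column 3 already has 3, which forces (4,3) = 4.
Column 4 already has 1, which forces (4,4) = 3.
The full grid is 3 1 2 4 / 4 3 1 2 / 2 4 3 1 / 1 2 4 3.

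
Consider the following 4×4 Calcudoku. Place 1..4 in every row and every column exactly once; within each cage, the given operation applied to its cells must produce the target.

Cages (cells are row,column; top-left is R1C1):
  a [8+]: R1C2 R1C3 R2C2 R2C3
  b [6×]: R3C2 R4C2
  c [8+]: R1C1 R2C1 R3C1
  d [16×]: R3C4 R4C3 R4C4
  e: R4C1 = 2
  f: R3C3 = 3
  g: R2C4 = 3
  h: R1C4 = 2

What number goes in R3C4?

Cage h is given, which forces R1C4 = 2.
G is a freebie, so R2C4 = 3.
Cage f is a single given cell, which forces R3C3 = 3.
Column 4 now contains 2, so R3C4 = 4.
Cage e is a single given cell, which forces R4C1 = 2.
2 is placed in row 4, which forces R4C2 = 3.
2 is placed in row 4, which forces R4C3 = 4.
Column 4 now contains 4, which forces R4C4 = 1.
The 3 cells of cage c must have sum 8; hence R1C1 = 3.
Cage a has sum 8, so R1C2 = 4.
Column 3 now contains 4, so R1C3 = 1.
Cage c needs sum 8, so R2C1 = 4.
Cage a needs sum 8, leaving R2C2 = 1.
Cage a has sum 8, so R2C3 = 2.
Row 3 already has 4, leaving R3C1 = 1.
3 is placed in row 3, so R3C2 = 2.
Filled in: 3 4 1 2 / 4 1 2 3 / 1 2 3 4 / 2 3 4 1.

4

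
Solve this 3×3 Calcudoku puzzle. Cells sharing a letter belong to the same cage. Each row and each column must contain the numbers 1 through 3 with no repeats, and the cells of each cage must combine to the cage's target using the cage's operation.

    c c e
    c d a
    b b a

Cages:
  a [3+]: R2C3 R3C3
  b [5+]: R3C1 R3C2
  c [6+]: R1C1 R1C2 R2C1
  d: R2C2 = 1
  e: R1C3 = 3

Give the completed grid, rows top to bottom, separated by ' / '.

E is a freebie, which forces R1C3 = 3.
Cage d is given, so R2C2 = 1.
Row 2 now contains 1, leaving R2C3 = 2.
Column 3 already has 2, leaving R3C3 = 1.
Cage c has sum 6; hence R1C1 = 1.
Column 2 now contains 1, so R1C2 = 2.
Row 2 now contains 2, leaving R2C1 = 3.
Column 1 already has 3, so R3C1 = 2.
Column 2 already has 2, which forces R3C2 = 3.

1 2 3 / 3 1 2 / 2 3 1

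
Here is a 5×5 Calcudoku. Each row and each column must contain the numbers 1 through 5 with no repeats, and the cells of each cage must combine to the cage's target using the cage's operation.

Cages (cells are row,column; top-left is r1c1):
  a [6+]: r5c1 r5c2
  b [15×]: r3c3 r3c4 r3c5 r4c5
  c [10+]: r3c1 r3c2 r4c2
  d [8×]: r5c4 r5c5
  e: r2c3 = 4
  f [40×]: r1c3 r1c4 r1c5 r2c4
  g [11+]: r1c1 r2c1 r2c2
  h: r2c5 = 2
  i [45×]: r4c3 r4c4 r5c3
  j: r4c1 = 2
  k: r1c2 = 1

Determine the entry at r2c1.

K is a freebie, leaving r1c2 = 1.
Cage e is a single given cell, which forces r2c3 = 4.
Cage h is a single given cell, which forces r2c5 = 2.
Cage j is a single given cell, leaving r4c1 = 2.
The 3 cells of cage i must have product 45, which forces r4c3 = 5.
The 3 cells of cage i must have product 45, so r4c4 = 3.
The 4 cells of cage b must have product 15, which forces r4c5 = 1.
The 3 cells of cage i must have product 45; hence r5c3 = 3.
Column 5 now contains 2, so r5c5 = 4.
5 is placed in column 3, leaving r1c3 = 2.
The 4 cells of cage f must have product 40; hence r1c4 = 4.
Column 5 already has 4; hence r1c5 = 5.
Cage f needs product 40, so r2c4 = 1.
Column 3 now contains 3, which forces r3c3 = 1.
Cage b needs product 15, which forces r3c4 = 5.
Cage b has product 15, so r3c5 = 3.
Row 4 now contains 3, which forces r4c2 = 4.
Cage a needs two cells with sum 6, so r5c1 = 1.
The two cells of cage a must have sum 6, so r5c2 = 5.
4 is placed in row 5; hence r5c4 = 2.
Row 1 already has 5, which forces r1c1 = 3.
Row 2 already has 1, which forces r2c1 = 5.
Column 2 now contains 5, so r2c2 = 3.
Row 3 already has 1; hence r3c1 = 4.
5 is placed in row 3; hence r3c2 = 2.
The full grid is 3 1 2 4 5 / 5 3 4 1 2 / 4 2 1 5 3 / 2 4 5 3 1 / 1 5 3 2 4.

5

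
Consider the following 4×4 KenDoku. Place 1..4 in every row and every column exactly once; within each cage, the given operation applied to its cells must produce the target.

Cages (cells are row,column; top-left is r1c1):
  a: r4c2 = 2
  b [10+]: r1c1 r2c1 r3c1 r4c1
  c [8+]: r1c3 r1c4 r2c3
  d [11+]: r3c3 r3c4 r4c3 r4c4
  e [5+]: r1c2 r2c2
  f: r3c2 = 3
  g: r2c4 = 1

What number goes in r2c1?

2

Cage g is given; hence r2c4 = 1.
Cage f is a single given cell, so r3c2 = 3.
Cage a is given, leaving r4c2 = 2.
Cage e needs two cells with sum 5, leaving r1c2 = 1.
2 is placed in column 2, leaving r2c2 = 4.
Cage d has sum 11; hence r3c3 = 4.
Cage d needs sum 11, which forces r3c4 = 2.
The 4 cells of cage d must have sum 11; hence r4c3 = 1.
The 4 cells of cage d must have sum 11, which forces r4c4 = 4.
Cage b needs sum 10, so r1c1 = 4.
4 is placed in column 3, which forces r1c3 = 2.
Column 4 already has 4; hence r1c4 = 3.
Cage b needs sum 10, leaving r2c1 = 2.
Cage c needs sum 8, leaving r2c3 = 3.
Row 3 already has 2, so r3c1 = 1.
Row 4 now contains 4; hence r4c1 = 3.
Completed grid: 4 1 2 3 / 2 4 3 1 / 1 3 4 2 / 3 2 1 4.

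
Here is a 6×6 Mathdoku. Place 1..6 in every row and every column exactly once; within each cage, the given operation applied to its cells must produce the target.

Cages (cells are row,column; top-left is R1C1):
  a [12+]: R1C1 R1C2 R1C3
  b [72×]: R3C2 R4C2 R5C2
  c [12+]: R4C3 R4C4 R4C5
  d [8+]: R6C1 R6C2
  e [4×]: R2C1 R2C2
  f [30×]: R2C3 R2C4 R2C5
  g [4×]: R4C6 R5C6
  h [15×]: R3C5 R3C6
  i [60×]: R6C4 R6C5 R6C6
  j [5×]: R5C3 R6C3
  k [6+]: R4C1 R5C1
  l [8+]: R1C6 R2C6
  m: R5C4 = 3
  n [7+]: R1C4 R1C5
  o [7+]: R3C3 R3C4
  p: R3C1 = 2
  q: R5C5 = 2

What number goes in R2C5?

Cage p is a single given cell; hence R3C1 = 2.
M is a freebie, so R5C4 = 3.
Q is a freebie, leaving R5C5 = 2.
The only place for 6 in row 5 is R5C2.
The only place for 4 in row 5 is R5C6.
Column 6 now contains 4, which forces R4C6 = 1.
1 is placed in row 4, which forces R4C1 = 5.
The two cells of cage k must have sum 6, so R5C1 = 1.
Row 5 now contains 1, leaving R5C3 = 5.
5 is placed in column 3, which forces R6C3 = 1.
Column 1 now contains 1, so R2C1 = 4.
Cage e needs two cells with product 4, which forces R2C2 = 1.
In row 2, 6 can only go at R2C6, so R2C6 = 6.
Cage l needs two cells with sum 8, leaving R1C6 = 2.
Cage a has sum 12, which forces R1C1 = 3.
Cage a has sum 12, so R1C2 = 5.
Row 1 already has 2; hence R1C3 = 4.
Column 1 now contains 3, leaving R6C1 = 6.
5 is placed in column 2, leaving R6C2 = 2.
Row 3 needs a 1, and only R3C4 is open for it.
1 is placed in column 4; hence R1C4 = 6.
The two cells of cage n must have sum 7, which forces R1C5 = 1.
Cage o needs two cells with sum 7; hence R3C3 = 6.
Column 3 already has 6, so R4C3 = 2.
Row 4 already has 2, which forces R4C4 = 4.
Row 4 already has 4; hence R4C5 = 6.
Column 4 now contains 4, leaving R6C4 = 5.
Row 6 already has 5, which forces R6C6 = 3.
Column 3 now contains 2, which forces R2C3 = 3.
Column 4 already has 5; hence R2C4 = 2.
Cage f needs product 30, leaving R2C5 = 5.
Cage b has product 72, so R3C2 = 4.
Cage h needs two cells with product 15; hence R3C5 = 3.
Column 6 already has 3, which forces R3C6 = 5.
Row 4 already has 4, so R4C2 = 3.
Row 6 now contains 3, leaving R6C5 = 4.
Filled in: 3 5 4 6 1 2 / 4 1 3 2 5 6 / 2 4 6 1 3 5 / 5 3 2 4 6 1 / 1 6 5 3 2 4 / 6 2 1 5 4 3.

5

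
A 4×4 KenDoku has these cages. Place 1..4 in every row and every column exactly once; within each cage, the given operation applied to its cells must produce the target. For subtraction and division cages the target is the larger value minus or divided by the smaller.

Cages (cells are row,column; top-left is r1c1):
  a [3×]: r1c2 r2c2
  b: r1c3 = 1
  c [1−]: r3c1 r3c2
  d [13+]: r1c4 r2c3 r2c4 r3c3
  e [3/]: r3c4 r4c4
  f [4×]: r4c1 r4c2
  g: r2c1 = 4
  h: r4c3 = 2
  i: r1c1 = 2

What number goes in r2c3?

3

Cage i is a single given cell, which forces r1c1 = 2.
Cage b is given, so r1c3 = 1.
G is a freebie, so r2c1 = 4.
4 is placed in column 1, leaving r4c1 = 1.
Row 4 now contains 1; hence r4c2 = 4.
Cage h is given, leaving r4c3 = 2.
Row 4 now contains 1, which forces r4c4 = 3.
1 is placed in row 1, so r1c2 = 3.
Column 4 already has 3; hence r1c4 = 4.
Cage a's pair has product 3, leaving r2c2 = 1.
Column 3 now contains 2; hence r2c3 = 3.
Column 4 already has 3, so r2c4 = 2.
Column 1 now contains 1, so r3c1 = 3.
Cage c needs two cells with difference 1, which forces r3c2 = 2.
Cage d has sum 13, so r3c3 = 4.
Column 4 already has 3, so r3c4 = 1.
The full grid is 2 3 1 4 / 4 1 3 2 / 3 2 4 1 / 1 4 2 3.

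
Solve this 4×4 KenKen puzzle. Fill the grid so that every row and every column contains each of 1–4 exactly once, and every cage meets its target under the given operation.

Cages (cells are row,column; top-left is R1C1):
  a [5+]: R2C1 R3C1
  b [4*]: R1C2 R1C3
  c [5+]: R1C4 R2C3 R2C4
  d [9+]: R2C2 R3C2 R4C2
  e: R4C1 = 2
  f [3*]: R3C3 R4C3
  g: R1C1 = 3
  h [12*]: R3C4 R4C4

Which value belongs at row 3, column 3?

3

G is a freebie; hence R1C1 = 3.
E is a freebie, which forces R4C1 = 2.
Row 1 needs a 2, and only R1C4 is open for it.
The 3 cells of cage c must have sum 5, so R2C3 = 2.
Cage c needs sum 5, which forces R2C4 = 1.
Row 2 already has 1, so R2C1 = 4.
Row 2 already has 4, which forces R2C2 = 3.
Cage a needs two cells with sum 5, leaving R3C1 = 1.
Cage d needs sum 9, leaving R3C2 = 2.
1 is placed in row 3, leaving R3C3 = 3.
3 is placed in row 3; hence R3C4 = 4.
Column 2 now contains 3, which forces R4C2 = 4.
3 is placed in column 3, leaving R4C3 = 1.
4 is placed in column 4, which forces R4C4 = 3.
Column 2 already has 4, leaving R1C2 = 1.
Column 3 now contains 1, leaving R1C3 = 4.
Filled in: 3 1 4 2 / 4 3 2 1 / 1 2 3 4 / 2 4 1 3.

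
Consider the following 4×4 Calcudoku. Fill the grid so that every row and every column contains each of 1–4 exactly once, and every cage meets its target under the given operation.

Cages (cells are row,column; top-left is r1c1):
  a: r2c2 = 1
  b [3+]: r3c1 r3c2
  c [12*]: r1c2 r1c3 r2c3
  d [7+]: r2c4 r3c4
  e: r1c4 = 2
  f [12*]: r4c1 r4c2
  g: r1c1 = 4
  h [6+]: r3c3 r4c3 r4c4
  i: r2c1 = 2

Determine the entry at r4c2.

Cage g is given; hence r1c1 = 4.
Cage e is given, leaving r1c4 = 2.
Cage i is a single given cell; hence r2c1 = 2.
A is a freebie, so r2c2 = 1.
Column 1 now contains 2, which forces r3c1 = 1.
1 is placed in column 2; hence r3c2 = 2.
2 is placed in row 3, leaving r3c3 = 3.
3 is placed in row 3; hence r3c4 = 4.
4 is placed in column 1, leaving r4c1 = 3.
Row 4 already has 3, so r4c2 = 4.
Row 4 already has 3, so r4c4 = 1.
1 is placed in column 2, leaving r1c2 = 3.
3 is placed in column 3; hence r1c3 = 1.
3 is placed in column 3; hence r2c3 = 4.
Column 4 now contains 4; hence r2c4 = 3.
Row 4 already has 1, so r4c3 = 2.
Filled in: 4 3 1 2 / 2 1 4 3 / 1 2 3 4 / 3 4 2 1.

4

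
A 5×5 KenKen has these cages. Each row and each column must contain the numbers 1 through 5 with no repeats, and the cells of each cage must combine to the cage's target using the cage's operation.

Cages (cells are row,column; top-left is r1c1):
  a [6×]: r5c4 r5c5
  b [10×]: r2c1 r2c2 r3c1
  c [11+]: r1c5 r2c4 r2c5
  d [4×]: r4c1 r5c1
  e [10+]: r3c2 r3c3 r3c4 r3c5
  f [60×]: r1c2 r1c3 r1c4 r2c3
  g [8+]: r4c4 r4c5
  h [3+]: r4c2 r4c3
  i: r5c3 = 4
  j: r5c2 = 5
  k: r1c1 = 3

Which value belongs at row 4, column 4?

Cage k is given; hence r1c1 = 3.
J is a freebie, leaving r5c2 = 5.
Cage i is a single given cell; hence r5c3 = 4.
The 4 cells of cage f must have product 60, which forces r2c3 = 3.
Cage d needs two cells with product 4, which forces r4c1 = 4.
Row 5 already has 4; hence r5c1 = 1.
The 3 cells of cage b must have product 10, leaving r2c2 = 1.
Column 2 now contains 1, leaving r4c2 = 2.
2 is placed in row 4, leaving r4c3 = 1.
Column 2 now contains 1, leaving r1c2 = 4.
Column 3 already has 1, which forces r1c3 = 5.
The 4 cells of cage f must have product 60, so r1c4 = 1.
5 is placed in row 1, which forces r1c5 = 2.
Column 2 already has 4, leaving r3c2 = 3.
Column 3 already has 1, which forces r3c3 = 2.
3 is placed in row 3, which forces r3c4 = 4.
Row 3 now contains 4; hence r3c5 = 1.
2 is placed in column 5; hence r5c5 = 3.
Cage b has product 10, so r2c1 = 2.
Cage c needs sum 11, leaving r2c4 = 5.
Cage c needs sum 11, leaving r2c5 = 4.
Row 3 now contains 2; hence r3c1 = 5.
The two cells of cage g must have sum 8, which forces r4c4 = 3.
Column 5 already has 3, leaving r4c5 = 5.
Row 5 now contains 3; hence r5c4 = 2.
Completed grid: 3 4 5 1 2 / 2 1 3 5 4 / 5 3 2 4 1 / 4 2 1 3 5 / 1 5 4 2 3.

3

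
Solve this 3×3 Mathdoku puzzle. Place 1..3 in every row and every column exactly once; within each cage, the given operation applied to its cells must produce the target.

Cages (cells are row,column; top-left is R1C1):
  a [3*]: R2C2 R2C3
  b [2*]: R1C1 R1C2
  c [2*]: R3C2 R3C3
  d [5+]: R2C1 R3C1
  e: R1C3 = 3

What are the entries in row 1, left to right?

Cage e is a single given cell, so R1C3 = 3.
3 is placed in column 3; hence R2C3 = 1.
Column 3 now contains 1, leaving R3C3 = 2.
Cage d's pair has sum 5, so R2C1 = 2.
Row 2 now contains 1, leaving R2C2 = 3.
Row 3 already has 2, which forces R3C1 = 3.
Row 3 already has 2, which forces R3C2 = 1.
Column 1 already has 2, so R1C1 = 1.
Column 2 now contains 1, so R1C2 = 2.
The full grid is 1 2 3 / 2 3 1 / 3 1 2.

1 2 3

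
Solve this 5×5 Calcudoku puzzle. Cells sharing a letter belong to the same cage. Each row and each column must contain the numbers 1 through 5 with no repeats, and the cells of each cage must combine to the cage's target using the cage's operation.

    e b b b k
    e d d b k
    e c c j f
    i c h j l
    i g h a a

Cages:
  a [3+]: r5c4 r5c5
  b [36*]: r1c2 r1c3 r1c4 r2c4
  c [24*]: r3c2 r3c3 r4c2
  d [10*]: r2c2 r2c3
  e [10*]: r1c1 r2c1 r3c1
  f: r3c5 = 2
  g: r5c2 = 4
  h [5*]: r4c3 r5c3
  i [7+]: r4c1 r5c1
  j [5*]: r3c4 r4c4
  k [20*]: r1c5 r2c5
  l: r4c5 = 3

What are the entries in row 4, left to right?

4 2 1 5 3

The 4 cells of cage b must have product 36, so r2c4 = 3.
F is a freebie, which forces r3c5 = 2.
Cage l is given, so r4c5 = 3.
Cage g is a single given cell, leaving r5c2 = 4.
Column 5 now contains 2, leaving r5c5 = 1.
4 is placed in column 2, leaving r3c2 = 3.
Cage c has product 24; hence r3c3 = 4.
4 is placed in column 2, which forces r4c2 = 2.
Cage h needs two cells with product 5, leaving r4c3 = 1.
Row 4 now contains 1, which forces r4c4 = 5.
1 is placed in row 5, leaving r5c3 = 5.
1 is placed in row 5, so r5c4 = 2.
Column 2 now contains 3, which forces r1c2 = 1.
1 is placed in column 3; hence r1c3 = 3.
The 4 cells of cage b must have product 36; hence r1c4 = 4.
Row 1 already has 4, so r1c5 = 5.
2 is placed in column 2, leaving r2c2 = 5.
5 is placed in column 3, which forces r2c3 = 2.
Column 5 already has 5, leaving r2c5 = 4.
5 is placed in column 4, which forces r3c4 = 1.
Row 4 already has 5, leaving r4c1 = 4.
Row 5 now contains 2, so r5c1 = 3.
Row 1 now contains 5, leaving r1c1 = 2.
2 is placed in row 2, so r2c1 = 1.
Row 3 already has 1, which forces r3c1 = 5.
Filled in: 2 1 3 4 5 / 1 5 2 3 4 / 5 3 4 1 2 / 4 2 1 5 3 / 3 4 5 2 1.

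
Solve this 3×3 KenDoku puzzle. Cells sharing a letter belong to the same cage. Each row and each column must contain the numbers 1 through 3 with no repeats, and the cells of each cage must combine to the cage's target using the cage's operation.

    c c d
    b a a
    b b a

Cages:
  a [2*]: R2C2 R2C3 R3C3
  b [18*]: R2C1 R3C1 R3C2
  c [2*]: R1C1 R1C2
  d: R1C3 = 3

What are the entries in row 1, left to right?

Cage d is given; hence R1C3 = 3.
The 3 cells of cage b must have product 18, which forces R2C1 = 3.
Cage a needs product 2, which forces R2C2 = 1.
Cage a needs product 2, which forces R2C3 = 2.
The 3 cells of cage b must have product 18, which forces R3C1 = 2.
The 3 cells of cage b must have product 18, which forces R3C2 = 3.
Cage a needs product 2, which forces R3C3 = 1.
Column 1 already has 2, so R1C1 = 1.
1 is placed in column 2; hence R1C2 = 2.
The full grid is 1 2 3 / 3 1 2 / 2 3 1.

1 2 3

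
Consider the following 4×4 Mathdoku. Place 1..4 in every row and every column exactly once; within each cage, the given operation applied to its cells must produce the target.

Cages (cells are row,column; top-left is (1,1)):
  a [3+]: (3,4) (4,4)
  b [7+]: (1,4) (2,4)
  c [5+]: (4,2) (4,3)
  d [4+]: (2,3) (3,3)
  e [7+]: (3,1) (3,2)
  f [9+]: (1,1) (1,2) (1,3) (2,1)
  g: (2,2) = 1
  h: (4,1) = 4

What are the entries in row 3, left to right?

3 4 1 2

Cage g is given, so (2,2) = 1.
Row 2 now contains 1, so (2,3) = 3.
Row 2 now contains 3; hence (2,4) = 4.
Column 3 now contains 3, which forces (3,3) = 1.
Row 3 already has 1, which forces (3,4) = 2.
Cage h is given, which forces (4,1) = 4.
Row 4 now contains 4, leaving (4,3) = 2.
Column 4 already has 2, so (4,4) = 1.
The 4 cells of cage f must have sum 9, which forces (1,1) = 1.
Cage f has sum 9, leaving (1,2) = 2.
Column 3 already has 2, leaving (1,3) = 4.
4 is placed in column 4, leaving (1,4) = 3.
Row 2 now contains 3, which forces (2,1) = 2.
Column 1 now contains 4, which forces (3,1) = 3.
Cage e's pair has sum 7, leaving (3,2) = 4.
Row 4 now contains 2; hence (4,2) = 3.
Completed grid: 1 2 4 3 / 2 1 3 4 / 3 4 1 2 / 4 3 2 1.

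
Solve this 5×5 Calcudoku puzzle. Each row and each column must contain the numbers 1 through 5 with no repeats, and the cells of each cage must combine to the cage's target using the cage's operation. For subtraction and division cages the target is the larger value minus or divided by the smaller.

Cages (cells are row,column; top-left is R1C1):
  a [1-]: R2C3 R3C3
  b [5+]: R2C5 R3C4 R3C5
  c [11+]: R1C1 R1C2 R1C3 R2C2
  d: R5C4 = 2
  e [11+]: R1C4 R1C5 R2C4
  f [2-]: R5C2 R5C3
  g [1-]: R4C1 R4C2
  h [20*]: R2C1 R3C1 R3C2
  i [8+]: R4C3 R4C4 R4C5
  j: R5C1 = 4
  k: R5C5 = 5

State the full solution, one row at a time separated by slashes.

J is a freebie, leaving R5C1 = 4.
Cage d is given, leaving R5C4 = 2.
Cage k is given; hence R5C5 = 5.
The 3 cells of cage b must have sum 5; hence R2C5 = 1.
Column 4 now contains 2, which forces R3C4 = 1.
Cage b has sum 5, which forces R3C5 = 3.
Cage h needs product 20, leaving R2C1 = 2.
Row 3 now contains 1; hence R3C1 = 5.
Cage h needs product 20, which forces R3C2 = 2.
Row 3 now contains 2, which forces R3C3 = 4.
Cage i needs sum 8, so R4C3 = 1.
Column 3 already has 1, which forces R5C3 = 3.
The 4 cells of cage c must have sum 11, leaving R1C3 = 2.
2 is placed in row 1, which forces R1C5 = 4.
Column 3 already has 3, which forces R2C3 = 5.
Row 2 now contains 5, so R2C4 = 4.
1 is placed in row 4, which forces R4C1 = 3.
The two cells of cage g must have difference 1, so R4C2 = 4.
3 is placed in row 4; hence R4C4 = 5.
4 is placed in column 5, which forces R4C5 = 2.
Row 5 already has 3; hence R5C2 = 1.
3 is placed in column 1, leaving R1C1 = 1.
Cage c needs sum 11, so R1C2 = 5.
5 is placed in column 4; hence R1C4 = 3.
Row 2 now contains 5, so R2C2 = 3.

1 5 2 3 4 / 2 3 5 4 1 / 5 2 4 1 3 / 3 4 1 5 2 / 4 1 3 2 5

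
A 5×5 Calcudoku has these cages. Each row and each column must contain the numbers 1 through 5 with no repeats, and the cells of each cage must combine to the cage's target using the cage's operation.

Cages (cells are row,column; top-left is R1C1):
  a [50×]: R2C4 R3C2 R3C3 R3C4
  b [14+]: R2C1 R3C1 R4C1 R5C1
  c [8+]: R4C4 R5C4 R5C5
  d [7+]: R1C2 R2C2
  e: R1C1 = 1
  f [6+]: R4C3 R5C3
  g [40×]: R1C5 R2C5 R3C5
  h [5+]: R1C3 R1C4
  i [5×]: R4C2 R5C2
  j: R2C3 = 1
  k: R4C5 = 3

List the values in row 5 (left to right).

Cage e is given, which forces R1C1 = 1.
Cage j is a single given cell, which forces R2C3 = 1.
Cage a needs product 50, leaving R2C4 = 5.
Cage k is given, leaving R4C5 = 3.
In row 3, 3 can only go at R3C1, so R3C1 = 3.
The only place for 3 in row 2 is R2C2.
Cage d needs two cells with sum 7, which forces R1C2 = 4.
The only place for 5 in row 1 is R1C5.
The only place for 4 in row 3 is R3C5.
Column 5 now contains 4, leaving R2C5 = 2.
Column 5 already has 2, so R5C5 = 1.
Row 2 already has 2, which forces R2C1 = 4.
Cage i's pair has product 5, so R4C2 = 1.
Cage c needs sum 8, leaving R4C4 = 4.
Row 5 now contains 1, so R5C2 = 5.
Cage c has sum 8, so R5C4 = 3.
Cage h's pair has sum 5, which forces R1C3 = 3.
Column 4 now contains 3, leaving R1C4 = 2.
Column 2 already has 5, leaving R3C2 = 2.
The 4 cells of cage a must have product 50, which forces R3C3 = 5.
Cage a needs product 50, so R3C4 = 1.
Cage b needs sum 14, leaving R4C1 = 5.
4 is placed in row 4; hence R4C3 = 2.
5 is placed in row 5, which forces R5C1 = 2.
Cage f needs two cells with sum 6, so R5C3 = 4.
The full grid is 1 4 3 2 5 / 4 3 1 5 2 / 3 2 5 1 4 / 5 1 2 4 3 / 2 5 4 3 1.

2 5 4 3 1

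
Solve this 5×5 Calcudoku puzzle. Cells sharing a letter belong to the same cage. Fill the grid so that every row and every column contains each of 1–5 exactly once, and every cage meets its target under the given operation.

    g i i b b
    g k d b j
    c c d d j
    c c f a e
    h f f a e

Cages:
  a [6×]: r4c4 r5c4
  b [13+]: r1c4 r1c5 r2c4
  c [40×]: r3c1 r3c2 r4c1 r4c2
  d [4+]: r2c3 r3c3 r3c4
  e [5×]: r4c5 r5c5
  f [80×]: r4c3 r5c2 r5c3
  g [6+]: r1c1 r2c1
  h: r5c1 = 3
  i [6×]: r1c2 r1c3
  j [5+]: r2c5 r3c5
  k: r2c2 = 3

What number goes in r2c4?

K is a freebie, leaving r2c2 = 3.
The 3 cells of cage d must have sum 4, leaving r2c3 = 1.
The 3 cells of cage d must have sum 4, so r3c3 = 2.
Cage d has sum 4, so r3c4 = 1.
Cage f has product 80, leaving r4c3 = 4.
H is a freebie, so r5c1 = 3.
Cage f needs product 80, which forces r5c2 = 4.
Cage f has product 80, which forces r5c3 = 5.
3 is placed in row 5, so r5c4 = 2.
5 is placed in row 5, which forces r5c5 = 1.
Column 2 now contains 3, so r1c2 = 2.
2 is placed in column 3; hence r1c3 = 3.
Row 1 now contains 3, leaving r1c4 = 5.
Row 1 already has 5, so r1c5 = 4.
Column 4 now contains 5, so r2c4 = 4.
The two cells of cage j must have sum 5, which forces r2c5 = 2.
Cage c needs product 40; hence r3c1 = 4.
Column 2 already has 4, which forces r3c2 = 5.
Cage j's pair has sum 5; hence r3c5 = 3.
2 is placed in column 2, so r4c2 = 1.
Column 4 now contains 2, leaving r4c4 = 3.
Column 5 now contains 1; hence r4c5 = 5.
4 is placed in row 1, so r1c1 = 1.
Row 2 already has 2, so r2c1 = 5.
1 is placed in row 4; hence r4c1 = 2.
Completed grid: 1 2 3 5 4 / 5 3 1 4 2 / 4 5 2 1 3 / 2 1 4 3 5 / 3 4 5 2 1.

4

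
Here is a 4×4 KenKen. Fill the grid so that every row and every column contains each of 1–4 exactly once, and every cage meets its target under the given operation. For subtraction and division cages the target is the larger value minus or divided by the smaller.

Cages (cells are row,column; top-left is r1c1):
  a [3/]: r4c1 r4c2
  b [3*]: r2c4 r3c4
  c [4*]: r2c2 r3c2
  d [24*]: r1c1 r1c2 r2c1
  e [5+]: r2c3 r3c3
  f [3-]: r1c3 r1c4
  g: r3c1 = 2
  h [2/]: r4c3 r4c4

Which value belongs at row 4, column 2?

Cage g is given, so r3c1 = 2.
The 3 cells of cage d must have product 24, so r1c2 = 2.
The only place for 3 in row 1 is r1c1.
Column 1 now contains 3, leaving r2c1 = 4.
4 is placed in row 2, which forces r2c2 = 1.
Row 2 now contains 1, which forces r2c3 = 2.
Row 2 now contains 1, which forces r2c4 = 3.
Column 2 already has 1, which forces r3c2 = 4.
Column 4 already has 3, so r3c4 = 1.
Column 1 now contains 3; hence r4c1 = 1.
The two cells of cage a must have quotient 3, leaving r4c2 = 3.
1 is placed in row 4, so r4c3 = 4.
4 is placed in row 4, so r4c4 = 2.
4 is placed in column 3, which forces r1c3 = 1.
Column 4 now contains 1, leaving r1c4 = 4.
Row 3 already has 1; hence r3c3 = 3.
The full grid is 3 2 1 4 / 4 1 2 3 / 2 4 3 1 / 1 3 4 2.

3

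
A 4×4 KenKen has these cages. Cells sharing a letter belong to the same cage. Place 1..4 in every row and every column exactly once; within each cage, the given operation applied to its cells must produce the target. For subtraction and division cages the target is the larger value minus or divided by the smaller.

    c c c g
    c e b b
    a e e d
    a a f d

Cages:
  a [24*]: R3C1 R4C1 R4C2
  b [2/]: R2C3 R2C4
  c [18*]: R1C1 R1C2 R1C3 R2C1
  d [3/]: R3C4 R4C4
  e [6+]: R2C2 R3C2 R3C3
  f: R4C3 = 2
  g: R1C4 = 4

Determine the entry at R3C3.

G is a freebie; hence R1C4 = 4.
Cage c has product 18; hence R2C1 = 3.
F is a freebie; hence R4C3 = 2.
The two cells of cage b must have quotient 2, which forces R2C4 = 2.
Cage a has product 24, leaving R3C1 = 2.
Row 4 already has 2; hence R4C1 = 4.
Cage a has product 24; hence R4C2 = 3.
Row 4 already has 3, leaving R4C4 = 1.
2 is placed in column 1, which forces R1C1 = 1.
Cage c needs product 18; hence R1C2 = 2.
Cage c needs product 18, which forces R1C3 = 3.
Row 2 now contains 2, so R2C2 = 1.
Row 2 now contains 1; hence R2C3 = 4.
Cage e needs sum 6; hence R3C2 = 4.
Cage e has sum 6, leaving R3C3 = 1.
Column 4 already has 1, leaving R3C4 = 3.
Completed grid: 1 2 3 4 / 3 1 4 2 / 2 4 1 3 / 4 3 2 1.

1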